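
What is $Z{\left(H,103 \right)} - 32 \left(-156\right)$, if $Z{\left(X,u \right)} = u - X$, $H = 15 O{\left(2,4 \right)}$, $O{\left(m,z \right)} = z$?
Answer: $5035$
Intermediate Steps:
$H = 60$ ($H = 15 \cdot 4 = 60$)
$Z{\left(H,103 \right)} - 32 \left(-156\right) = \left(103 - 60\right) - 32 \left(-156\right) = \left(103 - 60\right) - -4992 = 43 + 4992 = 5035$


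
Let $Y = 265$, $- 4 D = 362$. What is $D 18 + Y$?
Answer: $-1364$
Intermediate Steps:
$D = - \frac{181}{2}$ ($D = \left(- \frac{1}{4}\right) 362 = - \frac{181}{2} \approx -90.5$)
$D 18 + Y = \left(- \frac{181}{2}\right) 18 + 265 = -1629 + 265 = -1364$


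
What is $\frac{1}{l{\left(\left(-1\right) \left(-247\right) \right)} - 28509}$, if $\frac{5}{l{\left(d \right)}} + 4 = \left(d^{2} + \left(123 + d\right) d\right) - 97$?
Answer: $- \frac{152298}{4341863677} \approx -3.5077 \cdot 10^{-5}$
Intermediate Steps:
$l{\left(d \right)} = \frac{5}{-101 + d^{2} + d \left(123 + d\right)}$ ($l{\left(d \right)} = \frac{5}{-4 - \left(97 - d^{2} - \left(123 + d\right) d\right)} = \frac{5}{-4 - \left(97 - d^{2} - d \left(123 + d\right)\right)} = \frac{5}{-4 + \left(-97 + d^{2} + d \left(123 + d\right)\right)} = \frac{5}{-101 + d^{2} + d \left(123 + d\right)}$)
$\frac{1}{l{\left(\left(-1\right) \left(-247\right) \right)} - 28509} = \frac{1}{\frac{5}{-101 + 2 \left(\left(-1\right) \left(-247\right)\right)^{2} + 123 \left(\left(-1\right) \left(-247\right)\right)} - 28509} = \frac{1}{\frac{5}{-101 + 2 \cdot 247^{2} + 123 \cdot 247} - 28509} = \frac{1}{\frac{5}{-101 + 2 \cdot 61009 + 30381} - 28509} = \frac{1}{\frac{5}{-101 + 122018 + 30381} - 28509} = \frac{1}{\frac{5}{152298} - 28509} = \frac{1}{- \frac{4341863677}{152298}} = - \frac{152298}{4341863677}$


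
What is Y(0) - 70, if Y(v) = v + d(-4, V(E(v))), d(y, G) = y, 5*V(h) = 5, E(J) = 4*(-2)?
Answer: -74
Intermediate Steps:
E(J) = -8
V(h) = 1 (V(h) = (1/5)*5 = 1)
Y(v) = -4 + v (Y(v) = v - 4 = -4 + v)
Y(0) - 70 = (-4 + 0) - 70 = -4 - 70 = -74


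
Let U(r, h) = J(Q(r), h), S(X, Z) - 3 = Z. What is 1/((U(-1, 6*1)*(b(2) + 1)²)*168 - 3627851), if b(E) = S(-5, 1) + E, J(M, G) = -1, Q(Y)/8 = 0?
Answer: -1/3636083 ≈ -2.7502e-7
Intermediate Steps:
Q(Y) = 0 (Q(Y) = 8*0 = 0)
S(X, Z) = 3 + Z
U(r, h) = -1
b(E) = 4 + E (b(E) = (3 + 1) + E = 4 + E)
1/((U(-1, 6*1)*(b(2) + 1)²)*168 - 3627851) = 1/(-((4 + 2) + 1)²*168 - 3627851) = 1/(-(6 + 1)²*168 - 3627851) = 1/(-1*7²*168 - 3627851) = 1/(-1*49*168 - 3627851) = 1/(-49*168 - 3627851) = 1/(-8232 - 3627851) = 1/(-3636083) = -1/3636083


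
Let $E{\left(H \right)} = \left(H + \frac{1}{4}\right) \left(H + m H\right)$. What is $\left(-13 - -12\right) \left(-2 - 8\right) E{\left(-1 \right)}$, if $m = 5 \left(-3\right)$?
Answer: $-105$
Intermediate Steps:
$m = -15$
$E{\left(H \right)} = - 14 H \left(\frac{1}{4} + H\right)$ ($E{\left(H \right)} = \left(H + \frac{1}{4}\right) \left(H - 15 H\right) = \left(H + \frac{1}{4}\right) \left(- 14 H\right) = \left(\frac{1}{4} + H\right) \left(- 14 H\right) = - 14 H \left(\frac{1}{4} + H\right)$)
$\left(-13 - -12\right) \left(-2 - 8\right) E{\left(-1 \right)} = \left(-13 - -12\right) \left(-2 - 8\right) \frac{7}{2} \left(-1\right) \left(-1 - -4\right) = \left(-13 + 12\right) \left(-2 - 8\right) \frac{7}{2} \left(-1\right) \left(-1 + 4\right) = \left(-1\right) \left(-10\right) \frac{7}{2} \left(-1\right) 3 = 10 \left(- \frac{21}{2}\right) = -105$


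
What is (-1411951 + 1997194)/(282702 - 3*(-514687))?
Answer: 195081/608921 ≈ 0.32037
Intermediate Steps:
(-1411951 + 1997194)/(282702 - 3*(-514687)) = 585243/(282702 + 1544061) = 585243/1826763 = 585243*(1/1826763) = 195081/608921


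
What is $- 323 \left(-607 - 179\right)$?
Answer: $253878$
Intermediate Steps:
$- 323 \left(-607 - 179\right) = \left(-323\right) \left(-786\right) = 253878$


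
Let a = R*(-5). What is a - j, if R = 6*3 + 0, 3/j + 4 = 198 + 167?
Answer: -32493/361 ≈ -90.008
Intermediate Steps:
j = 3/361 (j = 3/(-4 + (198 + 167)) = 3/(-4 + 365) = 3/361 ≈ 0.0083102)
R = 18 (R = 18 + 0 = 18)
a = -90 (a = 18*(-5) = -90)
a - j = -90 - 1*3/361 = -90 - 3/361 = -32493/361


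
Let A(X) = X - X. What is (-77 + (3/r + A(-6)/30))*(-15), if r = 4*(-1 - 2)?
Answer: 4635/4 ≈ 1158.8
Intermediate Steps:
r = -12 (r = 4*(-3) = -12)
A(X) = 0
(-77 + (3/r + A(-6)/30))*(-15) = (-77 + (3/(-12) + 0/30))*(-15) = (-77 + (3*(-1/12) + 0*(1/30)))*(-15) = (-77 + (-¼ + 0))*(-15) = (-77 - ¼)*(-15) = -309/4*(-15) = 4635/4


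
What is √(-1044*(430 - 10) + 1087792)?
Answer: 4*√40582 ≈ 805.80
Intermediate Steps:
√(-1044*(430 - 10) + 1087792) = √(-1044*420 + 1087792) = √(-438480 + 1087792) = √649312 = 4*√40582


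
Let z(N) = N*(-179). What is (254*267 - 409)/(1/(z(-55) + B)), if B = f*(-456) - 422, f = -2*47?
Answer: 3524614383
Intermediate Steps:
f = -94
z(N) = -179*N
B = 42442 (B = -94*(-456) - 422 = 42864 - 422 = 42442)
(254*267 - 409)/(1/(z(-55) + B)) = (254*267 - 409)/(1/(-179*(-55) + 42442)) = (67818 - 409)/(1/(9845 + 42442)) = 67409/(1/52287) = 67409*52287 = 3524614383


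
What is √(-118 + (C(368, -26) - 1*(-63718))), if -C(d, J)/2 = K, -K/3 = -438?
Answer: 2*√15243 ≈ 246.93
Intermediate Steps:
K = 1314 (K = -3*(-438) = 1314)
C(d, J) = -2628 (C(d, J) = -2*1314 = -2628)
√(-118 + (C(368, -26) - 1*(-63718))) = √(-118 + (-2628 - 1*(-63718))) = √(-118 + (-2628 + 63718)) = √(-118 + 61090) = √60972 = 2*√15243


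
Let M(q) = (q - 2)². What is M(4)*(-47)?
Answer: -188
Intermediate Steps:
M(q) = (-2 + q)²
M(4)*(-47) = (-2 + 4)²*(-47) = 2²*(-47) = 4*(-47) = -188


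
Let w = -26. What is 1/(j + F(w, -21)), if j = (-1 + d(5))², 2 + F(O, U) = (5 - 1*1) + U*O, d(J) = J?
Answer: 1/564 ≈ 0.0017731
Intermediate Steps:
F(O, U) = 2 + O*U (F(O, U) = -2 + ((5 - 1*1) + U*O) = -2 + ((5 - 1) + O*U) = -2 + (4 + O*U) = 2 + O*U)
j = 16 (j = (-1 + 5)² = 4² = 16)
1/(j + F(w, -21)) = 1/(16 + (2 - 26*(-21))) = 1/(16 + (2 + 546)) = 1/(16 + 548) = 1/564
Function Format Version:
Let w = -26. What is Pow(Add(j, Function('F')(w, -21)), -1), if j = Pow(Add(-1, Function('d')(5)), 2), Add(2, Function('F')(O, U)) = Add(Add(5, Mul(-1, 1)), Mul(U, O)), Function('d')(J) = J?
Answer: Rational(1, 564) ≈ 0.0017731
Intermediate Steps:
Function('F')(O, U) = Add(2, Mul(O, U)) (Function('F')(O, U) = Add(-2, Add(Add(5, Mul(-1, 1)), Mul(U, O))) = Add(-2, Add(Add(5, -1), Mul(O, U))) = Add(-2, Add(4, Mul(O, U))) = Add(2, Mul(O, U)))
j = 16 (j = Pow(Add(-1, 5), 2) = Pow(4, 2) = 16)
Pow(Add(j, Function('F')(w, -21)), -1) = Pow(Add(16, Add(2, Mul(-26, -21))), -1) = Pow(Add(16, Add(2, 546)), -1) = Pow(Add(16, 548), -1) = Pow(564, -1) = Rational(1, 564)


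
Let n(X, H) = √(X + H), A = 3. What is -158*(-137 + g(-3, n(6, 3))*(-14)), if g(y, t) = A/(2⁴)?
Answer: 88243/4 ≈ 22061.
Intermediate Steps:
n(X, H) = √(H + X)
g(y, t) = 3/16 (g(y, t) = 3/(2⁴) = 3/16)
-158*(-137 + g(-3, n(6, 3))*(-14)) = -158*(-137 + (3/16)*(-14)) = -158*(-137 - 21/8) = -158*(-1117/8) = 88243/4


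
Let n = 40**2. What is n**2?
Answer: 2560000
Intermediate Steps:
n = 1600
n**2 = 1600**2 = 2560000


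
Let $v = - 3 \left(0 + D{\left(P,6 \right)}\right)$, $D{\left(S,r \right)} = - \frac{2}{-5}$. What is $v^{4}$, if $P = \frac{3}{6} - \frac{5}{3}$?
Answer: $\frac{1296}{625} \approx 2.0736$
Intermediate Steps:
$P = - \frac{7}{6}$ ($P = 3 \cdot \frac{1}{6} - \frac{5}{3} = \frac{1}{2} - \frac{5}{3} = - \frac{7}{6} \approx -1.1667$)
$D{\left(S,r \right)} = \frac{2}{5}$ ($D{\left(S,r \right)} = - \frac{2 \left(-1\right)}{5} = \left(-1\right) \left(- \frac{2}{5}\right) = \frac{2}{5}$)
$v = - \frac{6}{5}$ ($v = - 3 \left(0 + \frac{2}{5}\right) = \left(-3\right) \frac{2}{5} = - \frac{6}{5} \approx -1.2$)
$v^{4} = \left(- \frac{6}{5}\right)^{4} = \frac{1296}{625}$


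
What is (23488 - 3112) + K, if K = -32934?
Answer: -12558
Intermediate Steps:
(23488 - 3112) + K = (23488 - 3112) - 32934 = 20376 - 32934 = -12558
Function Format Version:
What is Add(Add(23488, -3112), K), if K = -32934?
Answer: -12558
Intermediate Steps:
Add(Add(23488, -3112), K) = Add(Add(23488, -3112), -32934) = Add(20376, -32934) = -12558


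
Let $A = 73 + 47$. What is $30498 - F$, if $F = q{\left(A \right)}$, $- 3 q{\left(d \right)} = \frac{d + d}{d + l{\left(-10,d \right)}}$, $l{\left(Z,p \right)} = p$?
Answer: $\frac{91495}{3} \approx 30498.0$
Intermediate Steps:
$A = 120$
$q{\left(d \right)} = - \frac{1}{3}$ ($q{\left(d \right)} = - \frac{\left(d + d\right) \frac{1}{d + d}}{3} = - \frac{2 d \frac{1}{2 d}}{3} = \left(- \frac{1}{3}\right) 1 = - \frac{1}{3}$)
$F = - \frac{1}{3} \approx -0.33333$
$30498 - F = 30498 - - \frac{1}{3} = 30498 + \frac{1}{3} = \frac{91495}{3}$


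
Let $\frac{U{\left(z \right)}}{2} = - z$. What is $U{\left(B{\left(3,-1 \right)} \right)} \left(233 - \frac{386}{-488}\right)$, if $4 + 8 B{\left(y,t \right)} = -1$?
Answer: $\frac{285225}{976} \approx 292.24$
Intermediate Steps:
$B{\left(y,t \right)} = - \frac{5}{8}$ ($B{\left(y,t \right)} = - \frac{1}{2} + \frac{1}{8} \left(-1\right) = - \frac{1}{2} - \frac{1}{8} = - \frac{5}{8}$)
$U{\left(z \right)} = - 2 z$ ($U{\left(z \right)} = 2 \left(- z\right) = - 2 z$)
$U{\left(B{\left(3,-1 \right)} \right)} \left(233 - \frac{386}{-488}\right) = \left(-2\right) \left(- \frac{5}{8}\right) \left(233 - \frac{386}{-488}\right) = \frac{5 \left(233 - - \frac{193}{244}\right)}{4} = \frac{5 \left(233 + \frac{193}{244}\right)}{4} = \frac{5}{4} \cdot \frac{57045}{244} = \frac{285225}{976}$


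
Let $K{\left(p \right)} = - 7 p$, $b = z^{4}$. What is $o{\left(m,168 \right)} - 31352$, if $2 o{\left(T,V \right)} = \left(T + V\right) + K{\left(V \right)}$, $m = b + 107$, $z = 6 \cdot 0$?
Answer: $- \frac{63605}{2} \approx -31803.0$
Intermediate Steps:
$z = 0$
$b = 0$ ($b = 0^{4} = 0$)
$m = 107$ ($m = 0 + 107 = 107$)
$o{\left(T,V \right)} = \frac{T}{2} - 3 V$ ($o{\left(T,V \right)} = \frac{\left(T + V\right) - 7 V}{2} = \frac{T - 6 V}{2} = \frac{T}{2} - 3 V$)
$o{\left(m,168 \right)} - 31352 = \left(\frac{1}{2} \cdot 107 - 504\right) - 31352 = \left(\frac{107}{2} - 504\right) - 31352 = - \frac{901}{2} - 31352 = - \frac{63605}{2}$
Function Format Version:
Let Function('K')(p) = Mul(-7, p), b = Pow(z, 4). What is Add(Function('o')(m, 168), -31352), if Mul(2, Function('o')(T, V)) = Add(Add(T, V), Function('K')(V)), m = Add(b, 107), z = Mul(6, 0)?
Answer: Rational(-63605, 2) ≈ -31803.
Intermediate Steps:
z = 0
b = 0 (b = Pow(0, 4) = 0)
m = 107 (m = Add(0, 107) = 107)
Function('o')(T, V) = Add(Mul(Rational(1, 2), T), Mul(-3, V)) (Function('o')(T, V) = Mul(Rational(1, 2), Add(Add(T, V), Mul(-7, V))) = Mul(Rational(1, 2), Add(T, Mul(-6, V))) = Add(Mul(Rational(1, 2), T), Mul(-3, V)))
Add(Function('o')(m, 168), -31352) = Add(Add(Mul(Rational(1, 2), 107), Mul(-3, 168)), -31352) = Add(Add(Rational(107, 2), -504), -31352) = Add(Rational(-901, 2), -31352) = Rational(-63605, 2)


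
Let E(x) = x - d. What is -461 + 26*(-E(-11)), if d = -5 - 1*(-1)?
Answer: -279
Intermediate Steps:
d = -4 (d = -5 + 1 = -4)
E(x) = 4 + x (E(x) = x - 1*(-4) = x + 4 = 4 + x)
-461 + 26*(-E(-11)) = -461 + 26*(-(4 - 11)) = -461 + 26*(-1*(-7)) = -461 + 26*7 = -461 + 182 = -279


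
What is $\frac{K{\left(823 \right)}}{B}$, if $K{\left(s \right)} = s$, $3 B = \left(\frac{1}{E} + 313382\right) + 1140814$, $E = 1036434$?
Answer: $\frac{2558955546}{1507178177065} \approx 0.0016978$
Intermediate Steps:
$B = \frac{1507178177065}{3109302}$ ($B = \frac{\left(\frac{1}{1036434} + 313382\right) + 1140814}{3} = \frac{\frac{324799759789}{1036434} + 1140814}{3} = \frac{1}{3} \cdot \frac{1507178177065}{1036434} = \frac{1507178177065}{3109302} \approx 4.8473 \cdot 10^{5}$)
$\frac{K{\left(823 \right)}}{B} = \frac{823}{\frac{1507178177065}{3109302}} = 823 \cdot \frac{3109302}{1507178177065} = \frac{2558955546}{1507178177065}$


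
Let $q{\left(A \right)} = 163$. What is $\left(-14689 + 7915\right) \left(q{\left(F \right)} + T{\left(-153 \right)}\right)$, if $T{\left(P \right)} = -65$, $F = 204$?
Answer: $-663852$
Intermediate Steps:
$\left(-14689 + 7915\right) \left(q{\left(F \right)} + T{\left(-153 \right)}\right) = \left(-14689 + 7915\right) \left(163 - 65\right) = \left(-6774\right) 98 = -663852$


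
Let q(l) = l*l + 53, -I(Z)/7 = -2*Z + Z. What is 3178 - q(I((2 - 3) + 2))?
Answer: 3076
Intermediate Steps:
I(Z) = 7*Z (I(Z) = -7*(-2*Z + Z) = -(-7)*Z = 7*Z)
q(l) = 53 + l² (q(l) = l² + 53 = 53 + l²)
3178 - q(I((2 - 3) + 2)) = 3178 - (53 + (7*((2 - 3) + 2))²) = 3178 - (53 + (7*(-1 + 2))²) = 3178 - (53 + (7*1)²) = 3178 - (53 + 7²) = 3178 - (53 + 49) = 3178 - 1*102 = 3178 - 102 = 3076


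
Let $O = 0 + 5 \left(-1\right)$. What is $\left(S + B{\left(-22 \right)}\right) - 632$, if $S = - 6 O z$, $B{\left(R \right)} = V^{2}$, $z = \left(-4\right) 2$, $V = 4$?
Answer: $-856$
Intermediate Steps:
$O = -5$ ($O = 0 - 5 = -5$)
$z = -8$
$B{\left(R \right)} = 16$ ($B{\left(R \right)} = 4^{2} = 16$)
$S = -240$ ($S = \left(-6\right) \left(-5\right) \left(-8\right) = 30 \left(-8\right) = -240$)
$\left(S + B{\left(-22 \right)}\right) - 632 = \left(-240 + 16\right) - 632 = -224 - 632 = -856$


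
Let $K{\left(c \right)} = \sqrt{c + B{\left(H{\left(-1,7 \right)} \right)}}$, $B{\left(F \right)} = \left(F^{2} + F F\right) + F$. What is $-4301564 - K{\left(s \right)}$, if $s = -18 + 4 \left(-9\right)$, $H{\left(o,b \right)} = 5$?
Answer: $-4301565$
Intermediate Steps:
$s = -54$ ($s = -18 - 36 = -54$)
$B{\left(F \right)} = F + 2 F^{2}$ ($B{\left(F \right)} = \left(F^{2} + F^{2}\right) + F = 2 F^{2} + F = F + 2 F^{2}$)
$K{\left(c \right)} = \sqrt{55 + c}$ ($K{\left(c \right)} = \sqrt{c + 5 \left(1 + 2 \cdot 5\right)} = \sqrt{c + 5 \left(1 + 10\right)} = \sqrt{c + 5 \cdot 11} = \sqrt{c + 55} = \sqrt{55 + c}$)
$-4301564 - K{\left(s \right)} = -4301564 - \sqrt{55 - 54} = -4301564 - \sqrt{1} = -4301564 - 1 = -4301565$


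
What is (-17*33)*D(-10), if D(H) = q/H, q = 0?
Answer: 0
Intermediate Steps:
D(H) = 0 (D(H) = 0/H = 0)
(-17*33)*D(-10) = -17*33*0 = -561*0 = 0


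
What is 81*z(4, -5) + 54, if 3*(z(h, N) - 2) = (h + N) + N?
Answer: 54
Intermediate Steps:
z(h, N) = 2 + h/3 + 2*N/3 (z(h, N) = 2 + ((h + N) + N)/3 = 2 + ((N + h) + N)/3 = 2 + (h + 2*N)/3 = 2 + (h/3 + 2*N/3) = 2 + h/3 + 2*N/3)
81*z(4, -5) + 54 = 81*(2 + (⅓)*4 + (⅔)*(-5)) + 54 = 81*(2 + 4/3 - 10/3) + 54 = 81*0 + 54 = 0 + 54 = 54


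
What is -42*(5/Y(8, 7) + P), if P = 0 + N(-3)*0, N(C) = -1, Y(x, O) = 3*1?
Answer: -70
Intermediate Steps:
Y(x, O) = 3
P = 0 (P = 0 - 1*0 = 0 + 0 = 0)
-42*(5/Y(8, 7) + P) = -42*(5/3 + 0) = -42*5/3 = -70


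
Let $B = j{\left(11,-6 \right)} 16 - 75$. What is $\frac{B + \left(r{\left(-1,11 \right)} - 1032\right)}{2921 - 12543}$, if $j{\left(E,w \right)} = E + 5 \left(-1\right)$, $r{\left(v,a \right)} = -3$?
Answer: $\frac{507}{4811} \approx 0.10538$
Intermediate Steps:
$j{\left(E,w \right)} = -5 + E$ ($j{\left(E,w \right)} = E - 5 = -5 + E$)
$B = 21$ ($B = \left(-5 + 11\right) 16 - 75 = 6 \cdot 16 - 75 = 96 - 75 = 21$)
$\frac{B + \left(r{\left(-1,11 \right)} - 1032\right)}{2921 - 12543} = \frac{21 - 1035}{2921 - 12543} = \frac{21 - 1035}{-9622} = \left(21 - 1035\right) \left(- \frac{1}{9622}\right) = \left(-1014\right) \left(- \frac{1}{9622}\right) = \frac{507}{4811}$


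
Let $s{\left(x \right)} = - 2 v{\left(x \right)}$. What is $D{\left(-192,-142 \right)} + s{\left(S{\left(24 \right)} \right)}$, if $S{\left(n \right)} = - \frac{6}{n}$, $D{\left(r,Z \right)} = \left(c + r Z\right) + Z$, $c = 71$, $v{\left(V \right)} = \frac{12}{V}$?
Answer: $27289$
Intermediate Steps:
$D{\left(r,Z \right)} = 71 + Z + Z r$ ($D{\left(r,Z \right)} = \left(71 + r Z\right) + Z = \left(71 + Z r\right) + Z = 71 + Z + Z r$)
$s{\left(x \right)} = - \frac{24}{x}$ ($s{\left(x \right)} = - 2 \frac{12}{x} = - \frac{24}{x}$)
$D{\left(-192,-142 \right)} + s{\left(S{\left(24 \right)} \right)} = \left(71 - 142 - -27264\right) - \frac{24}{\left(-6\right) \frac{1}{24}} = \left(71 - 142 + 27264\right) - \frac{24}{\left(-6\right) \frac{1}{24}} = 27193 - \frac{24}{- \frac{1}{4}} = 27193 - -96 = 27193 + 96 = 27289$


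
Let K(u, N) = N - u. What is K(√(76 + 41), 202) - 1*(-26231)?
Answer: 26433 - 3*√13 ≈ 26422.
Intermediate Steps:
K(√(76 + 41), 202) - 1*(-26231) = (202 - √(76 + 41)) - 1*(-26231) = (202 - √117) + 26231 = (202 - 3*√13) + 26231 = 26433 - 3*√13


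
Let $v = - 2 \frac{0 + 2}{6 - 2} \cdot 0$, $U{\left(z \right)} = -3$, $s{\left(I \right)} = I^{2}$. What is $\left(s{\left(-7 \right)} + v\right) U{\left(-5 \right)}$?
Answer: $-147$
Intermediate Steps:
$v = 0$ ($v = - 2 \cdot \frac{2}{4} \cdot 0 = - 2 \cdot 2 \cdot \frac{1}{4} \cdot 0 = \left(-2\right) \frac{1}{2} \cdot 0 = \left(-1\right) 0 = 0$)
$\left(s{\left(-7 \right)} + v\right) U{\left(-5 \right)} = \left(\left(-7\right)^{2} + 0\right) \left(-3\right) = \left(49 + 0\right) \left(-3\right) = 49 \left(-3\right) = -147$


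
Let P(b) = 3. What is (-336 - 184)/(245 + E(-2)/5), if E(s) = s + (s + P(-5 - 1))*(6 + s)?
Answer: -2600/1227 ≈ -2.1190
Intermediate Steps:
E(s) = s + (3 + s)*(6 + s) (E(s) = s + (s + 3)*(6 + s) = s + (3 + s)*(6 + s))
(-336 - 184)/(245 + E(-2)/5) = (-336 - 184)/(245 + (18 + (-2)² + 10*(-2))/5) = -520/(245 + (18 + 4 - 20)*(⅕)) = -520/(245 + 2*(⅕)) = -520/(245 + ⅖) = -520/1227/5 = -520*5/1227 = -2600/1227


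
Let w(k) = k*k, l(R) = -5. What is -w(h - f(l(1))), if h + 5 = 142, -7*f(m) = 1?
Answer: -921600/49 ≈ -18808.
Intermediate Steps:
f(m) = -⅐ (f(m) = -⅐*1 = -⅐)
h = 137 (h = -5 + 142 = 137)
w(k) = k²
-w(h - f(l(1))) = -(137 - 1*(-⅐))² = -(137 + ⅐)² = -(960/7)² = -1*921600/49 = -921600/49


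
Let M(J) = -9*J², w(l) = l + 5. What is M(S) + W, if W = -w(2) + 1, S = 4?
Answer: -150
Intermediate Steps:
w(l) = 5 + l
W = -6 (W = -(5 + 2) + 1 = -1*7 + 1 = -7 + 1 = -6)
M(S) + W = -9*4² - 6 = -9*16 - 6 = -144 - 6 = -150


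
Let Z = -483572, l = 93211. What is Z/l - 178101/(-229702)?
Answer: -8588771203/1946432102 ≈ -4.4126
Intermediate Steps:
Z/l - 178101/(-229702) = -483572/93211 - 178101/(-229702) = -483572*1/93211 - 178101*(-1/229702) = -483572/93211 + 16191/20882 = -8588771203/1946432102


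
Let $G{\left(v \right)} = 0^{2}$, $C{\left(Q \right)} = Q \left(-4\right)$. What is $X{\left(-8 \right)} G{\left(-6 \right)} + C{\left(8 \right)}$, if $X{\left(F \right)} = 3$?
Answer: $-32$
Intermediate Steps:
$C{\left(Q \right)} = - 4 Q$
$G{\left(v \right)} = 0$
$X{\left(-8 \right)} G{\left(-6 \right)} + C{\left(8 \right)} = 3 \cdot 0 - 32 = 0 - 32 = -32$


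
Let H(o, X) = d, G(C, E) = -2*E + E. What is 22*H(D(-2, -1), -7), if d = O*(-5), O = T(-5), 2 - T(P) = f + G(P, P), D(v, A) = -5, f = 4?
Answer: 770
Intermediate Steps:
G(C, E) = -E
T(P) = -2 + P (T(P) = 2 - (4 - P) = 2 + (-4 + P) = -2 + P)
O = -7 (O = -2 - 5 = -7)
d = 35 (d = -7*(-5) = 35)
H(o, X) = 35
22*H(D(-2, -1), -7) = 22*35 = 770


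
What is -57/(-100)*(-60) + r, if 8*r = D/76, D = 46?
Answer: -51869/1520 ≈ -34.124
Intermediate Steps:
r = 23/304 (r = (46/76)/8 = (46*(1/76))/8 = (1/8)*(23/38) = 23/304 ≈ 0.075658)
-57/(-100)*(-60) + r = -57/(-100)*(-60) + 23/304 = -57*(-1/100)*(-60) + 23/304 = (57/100)*(-60) + 23/304 = -171/5 + 23/304 = -51869/1520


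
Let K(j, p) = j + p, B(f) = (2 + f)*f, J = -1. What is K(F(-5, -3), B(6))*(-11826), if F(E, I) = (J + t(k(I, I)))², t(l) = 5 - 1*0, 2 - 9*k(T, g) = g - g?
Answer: -756864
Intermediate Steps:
k(T, g) = 2/9 (k(T, g) = 2/9 - (g - g)/9 = 2/9 - ⅑*0 = 2/9 + 0 = 2/9)
t(l) = 5 (t(l) = 5 + 0 = 5)
B(f) = f*(2 + f)
F(E, I) = 16 (F(E, I) = (-1 + 5)² = 4² = 16)
K(F(-5, -3), B(6))*(-11826) = (16 + 6*(2 + 6))*(-11826) = (16 + 6*8)*(-11826) = (16 + 48)*(-11826) = 64*(-11826) = -756864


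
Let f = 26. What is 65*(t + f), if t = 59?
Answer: 5525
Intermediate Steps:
65*(t + f) = 65*(59 + 26) = 65*85 = 5525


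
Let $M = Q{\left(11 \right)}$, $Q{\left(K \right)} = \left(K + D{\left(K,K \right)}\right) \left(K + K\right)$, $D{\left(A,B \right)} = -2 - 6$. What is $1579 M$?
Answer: $104214$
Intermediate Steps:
$D{\left(A,B \right)} = -8$ ($D{\left(A,B \right)} = -2 - 6 = -8$)
$Q{\left(K \right)} = 2 K \left(-8 + K\right)$ ($Q{\left(K \right)} = \left(K - 8\right) \left(K + K\right) = \left(-8 + K\right) 2 K = 2 K \left(-8 + K\right)$)
$M = 66$ ($M = 2 \cdot 11 \left(-8 + 11\right) = 2 \cdot 11 \cdot 3 = 66$)
$1579 M = 1579 \cdot 66 = 104214$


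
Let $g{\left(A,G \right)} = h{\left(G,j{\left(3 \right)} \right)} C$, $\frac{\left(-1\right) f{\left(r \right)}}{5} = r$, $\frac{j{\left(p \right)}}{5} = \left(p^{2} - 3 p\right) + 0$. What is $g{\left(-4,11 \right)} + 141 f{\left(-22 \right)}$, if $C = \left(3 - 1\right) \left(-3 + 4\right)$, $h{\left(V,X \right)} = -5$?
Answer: $15500$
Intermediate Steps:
$j{\left(p \right)} = - 15 p + 5 p^{2}$ ($j{\left(p \right)} = 5 \left(\left(p^{2} - 3 p\right) + 0\right) = 5 \left(p^{2} - 3 p\right) = - 15 p + 5 p^{2}$)
$f{\left(r \right)} = - 5 r$
$C = 2$ ($C = 2 \cdot 1 = 2$)
$g{\left(A,G \right)} = -10$ ($g{\left(A,G \right)} = \left(-5\right) 2 = -10$)
$g{\left(-4,11 \right)} + 141 f{\left(-22 \right)} = -10 + 141 \left(\left(-5\right) \left(-22\right)\right) = -10 + 141 \cdot 110 = -10 + 15510 = 15500$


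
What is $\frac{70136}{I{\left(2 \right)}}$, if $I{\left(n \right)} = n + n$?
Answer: $17534$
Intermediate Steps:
$I{\left(n \right)} = 2 n$
$\frac{70136}{I{\left(2 \right)}} = \frac{70136}{2 \cdot 2} = \frac{70136}{4} = 70136 \cdot \frac{1}{4} = 17534$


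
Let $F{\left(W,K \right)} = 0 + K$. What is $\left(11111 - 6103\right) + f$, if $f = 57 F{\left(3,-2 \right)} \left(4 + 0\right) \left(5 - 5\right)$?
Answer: $5008$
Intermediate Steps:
$F{\left(W,K \right)} = K$
$f = 0$ ($f = 57 - 2 \left(4 + 0\right) \left(5 - 5\right) = 57 \left(-2\right) 4 \left(5 - 5\right) = 57 \left(\left(-8\right) 0\right) = 57 \cdot 0 = 0$)
$\left(11111 - 6103\right) + f = \left(11111 - 6103\right) + 0 = 5008 + 0 = 5008$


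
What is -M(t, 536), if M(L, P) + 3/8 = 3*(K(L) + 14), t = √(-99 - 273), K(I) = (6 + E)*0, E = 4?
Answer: -333/8 ≈ -41.625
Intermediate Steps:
K(I) = 0 (K(I) = (6 + 4)*0 = 10*0 = 0)
t = 2*I*√93 (t = √(-372) = 2*I*√93 ≈ 19.287*I)
M(L, P) = 333/8 (M(L, P) = -3/8 + 3*(0 + 14) = -3/8 + 3*14 = -3/8 + 42 = 333/8)
-M(t, 536) = -1*333/8 = -333/8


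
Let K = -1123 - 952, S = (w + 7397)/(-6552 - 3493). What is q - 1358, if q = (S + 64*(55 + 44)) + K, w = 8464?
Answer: 29144774/10045 ≈ 2901.4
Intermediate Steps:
S = -15861/10045 (S = (8464 + 7397)/(-6552 - 3493) = 15861/(-10045) = 15861*(-1/10045) = -15861/10045 ≈ -1.5790)
K = -2075
q = 42785884/10045 (q = (-15861/10045 + 64*(55 + 44)) - 2075 = (-15861/10045 + 64*99) - 2075 = (-15861/10045 + 6336) - 2075 = 63629259/10045 - 2075 = 42785884/10045 ≈ 4259.4)
q - 1358 = 42785884/10045 - 1358 = 29144774/10045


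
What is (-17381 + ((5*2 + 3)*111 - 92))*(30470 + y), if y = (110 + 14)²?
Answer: -734911380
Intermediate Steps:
y = 15376 (y = 124² = 15376)
(-17381 + ((5*2 + 3)*111 - 92))*(30470 + y) = (-17381 + ((5*2 + 3)*111 - 92))*(30470 + 15376) = (-17381 + ((10 + 3)*111 - 92))*45846 = (-17381 + (13*111 - 92))*45846 = (-17381 + (1443 - 92))*45846 = (-17381 + 1351)*45846 = -16030*45846 = -734911380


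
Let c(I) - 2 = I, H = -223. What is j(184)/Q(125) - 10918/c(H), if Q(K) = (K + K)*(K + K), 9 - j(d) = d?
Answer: 27293453/552500 ≈ 49.400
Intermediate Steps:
j(d) = 9 - d
c(I) = 2 + I
Q(K) = 4*K² (Q(K) = (2*K)*(2*K) = 4*K²)
j(184)/Q(125) - 10918/c(H) = (9 - 1*184)/((4*125²)) - 10918/(2 - 223) = (9 - 184)/((4*15625)) - 10918/(-221) = -175/62500 - 10918*(-1/221) = -175*1/62500 + 10918/221 = -7/2500 + 10918/221 = 27293453/552500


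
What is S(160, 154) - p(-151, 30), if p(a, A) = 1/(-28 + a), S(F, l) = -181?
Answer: -32398/179 ≈ -180.99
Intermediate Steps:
S(160, 154) - p(-151, 30) = -181 - 1/(-28 - 151) = -181 - 1/(-179) = -181 - 1*(-1/179) = -181 + 1/179 = -32398/179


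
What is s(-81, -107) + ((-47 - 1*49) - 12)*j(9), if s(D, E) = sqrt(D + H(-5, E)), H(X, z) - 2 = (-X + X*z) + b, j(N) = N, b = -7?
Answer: -972 + sqrt(454) ≈ -950.69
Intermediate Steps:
H(X, z) = -5 - X + X*z (H(X, z) = 2 + ((-X + X*z) - 7) = 2 + (-7 - X + X*z) = -5 - X + X*z)
s(D, E) = sqrt(D - 5*E) (s(D, E) = sqrt(D + (-5 - 1*(-5) - 5*E)) = sqrt(D + (-5 + 5 - 5*E)) = sqrt(D - 5*E))
s(-81, -107) + ((-47 - 1*49) - 12)*j(9) = sqrt(-81 - 5*(-107)) + ((-47 - 1*49) - 12)*9 = sqrt(-81 + 535) + ((-47 - 49) - 12)*9 = sqrt(454) + (-96 - 12)*9 = sqrt(454) - 108*9 = sqrt(454) - 972 = -972 + sqrt(454)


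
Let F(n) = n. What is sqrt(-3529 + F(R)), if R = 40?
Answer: I*sqrt(3489) ≈ 59.068*I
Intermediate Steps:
sqrt(-3529 + F(R)) = sqrt(-3529 + 40) = sqrt(-3489) = I*sqrt(3489)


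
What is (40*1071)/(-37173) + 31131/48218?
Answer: -302808819/597469238 ≈ -0.50682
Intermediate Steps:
(40*1071)/(-37173) + 31131/48218 = 42840*(-1/37173) + 31131*(1/48218) = -14280/12391 + 31131/48218 = -302808819/597469238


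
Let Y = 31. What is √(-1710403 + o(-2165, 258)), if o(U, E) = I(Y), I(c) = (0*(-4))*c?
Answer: I*√1710403 ≈ 1307.8*I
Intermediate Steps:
I(c) = 0 (I(c) = 0*c = 0)
o(U, E) = 0
√(-1710403 + o(-2165, 258)) = √(-1710403 + 0) = √(-1710403) = I*√1710403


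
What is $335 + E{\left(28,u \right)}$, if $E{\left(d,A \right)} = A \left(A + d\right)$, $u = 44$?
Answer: $3503$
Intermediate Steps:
$335 + E{\left(28,u \right)} = 335 + 44 \left(44 + 28\right) = 335 + 44 \cdot 72 = 335 + 3168 = 3503$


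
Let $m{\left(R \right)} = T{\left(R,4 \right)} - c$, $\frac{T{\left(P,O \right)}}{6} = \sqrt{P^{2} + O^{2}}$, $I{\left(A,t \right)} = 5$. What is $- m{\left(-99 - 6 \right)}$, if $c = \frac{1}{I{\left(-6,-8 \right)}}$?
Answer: $\frac{1}{5} - 6 \sqrt{11041} \approx -630.26$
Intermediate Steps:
$T{\left(P,O \right)} = 6 \sqrt{O^{2} + P^{2}}$ ($T{\left(P,O \right)} = 6 \sqrt{P^{2} + O^{2}} = 6 \sqrt{O^{2} + P^{2}}$)
$c = \frac{1}{5} \approx 0.2$
$m{\left(R \right)} = - \frac{1}{5} + 6 \sqrt{16 + R^{2}}$ ($m{\left(R \right)} = 6 \sqrt{4^{2} + R^{2}} - \frac{1}{5} = 6 \sqrt{16 + R^{2}} - \frac{1}{5} = - \frac{1}{5} + 6 \sqrt{16 + R^{2}}$)
$- m{\left(-99 - 6 \right)} = - (- \frac{1}{5} + 6 \sqrt{16 + \left(-99 - 6\right)^{2}}) = - (- \frac{1}{5} + 6 \sqrt{16 + \left(-105\right)^{2}}) = - (- \frac{1}{5} + 6 \sqrt{16 + 11025}) = - (- \frac{1}{5} + 6 \sqrt{11041}) = \frac{1}{5} - 6 \sqrt{11041}$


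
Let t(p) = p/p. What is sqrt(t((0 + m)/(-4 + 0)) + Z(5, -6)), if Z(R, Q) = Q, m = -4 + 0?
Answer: I*sqrt(5) ≈ 2.2361*I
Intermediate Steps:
m = -4
t(p) = 1
sqrt(t((0 + m)/(-4 + 0)) + Z(5, -6)) = sqrt(1 - 6) = sqrt(-5) = I*sqrt(5)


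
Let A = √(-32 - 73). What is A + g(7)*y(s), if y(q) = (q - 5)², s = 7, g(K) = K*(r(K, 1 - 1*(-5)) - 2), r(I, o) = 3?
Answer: 28 + I*√105 ≈ 28.0 + 10.247*I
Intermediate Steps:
g(K) = K (g(K) = K*(3 - 2) = K*1 = K)
A = I*√105 (A = √(-105) = I*√105 ≈ 10.247*I)
y(q) = (-5 + q)²
A + g(7)*y(s) = I*√105 + 7*(-5 + 7)² = I*√105 + 7*2² = I*√105 + 7*4 = I*√105 + 28 = 28 + I*√105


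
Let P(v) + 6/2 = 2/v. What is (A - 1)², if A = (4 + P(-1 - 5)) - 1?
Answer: 16/9 ≈ 1.7778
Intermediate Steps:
P(v) = -3 + 2/v
A = -⅓ (A = (4 + (-3 + 2/(-1 - 5))) - 1 = (4 + (-3 + 2/(-6))) - 1 = (4 + (-3 + 2*(-⅙))) - 1 = (4 + (-3 - ⅓)) - 1 = (4 - 10/3) - 1 = ⅔ - 1 = -⅓ ≈ -0.33333)
(A - 1)² = (-⅓ - 1)² = (-4/3)² = 16/9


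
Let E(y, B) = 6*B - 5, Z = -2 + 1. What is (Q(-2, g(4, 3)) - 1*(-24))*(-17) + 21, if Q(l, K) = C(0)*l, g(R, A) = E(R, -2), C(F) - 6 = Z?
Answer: -217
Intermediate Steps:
Z = -1
C(F) = 5 (C(F) = 6 - 1 = 5)
E(y, B) = -5 + 6*B
g(R, A) = -17 (g(R, A) = -5 + 6*(-2) = -5 - 12 = -17)
Q(l, K) = 5*l
(Q(-2, g(4, 3)) - 1*(-24))*(-17) + 21 = (5*(-2) - 1*(-24))*(-17) + 21 = (-10 + 24)*(-17) + 21 = 14*(-17) + 21 = -238 + 21 = -217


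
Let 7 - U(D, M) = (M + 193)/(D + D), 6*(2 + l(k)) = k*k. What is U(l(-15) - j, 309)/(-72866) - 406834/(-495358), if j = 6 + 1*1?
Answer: 844889948891/1028700546798 ≈ 0.82132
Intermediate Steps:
j = 7 (j = 6 + 1 = 7)
l(k) = -2 + k²/6 (l(k) = -2 + (k*k)/6 = -2 + k²/6)
U(D, M) = 7 - (193 + M)/(2*D) (U(D, M) = 7 - (M + 193)/(D + D) = 7 - (193 + M)/(2*D))
U(l(-15) - j, 309)/(-72866) - 406834/(-495358) = ((-193 - 1*309 + 14*((-2 + (⅙)*(-15)²) - 1*7))/(2*((-2 + (⅙)*(-15)²) - 1*7)))/(-72866) - 406834/(-495358) = ((-193 - 309 + 14*((-2 + (⅙)*225) - 7))/(2*((-2 + (⅙)*225) - 7)))*(-1/72866) - 406834*(-1/495358) = ((-193 - 309 + 14*((-2 + 75/2) - 7))/(2*((-2 + 75/2) - 7)))*(-1/72866) + 203417/247679 = ((-193 - 309 + 14*(71/2 - 7))/(2*(71/2 - 7)))*(-1/72866) + 203417/247679 = ((-193 - 309 + 14*(57/2))/(2*(57/2)))*(-1/72866) + 203417/247679 = ((½)*(2/57)*(-193 - 309 + 399))*(-1/72866) + 203417/247679 = ((½)*(2/57)*(-103))*(-1/72866) + 203417/247679 = -103/57*(-1/72866) + 203417/247679 = 103/4153362 + 203417/247679 = 844889948891/1028700546798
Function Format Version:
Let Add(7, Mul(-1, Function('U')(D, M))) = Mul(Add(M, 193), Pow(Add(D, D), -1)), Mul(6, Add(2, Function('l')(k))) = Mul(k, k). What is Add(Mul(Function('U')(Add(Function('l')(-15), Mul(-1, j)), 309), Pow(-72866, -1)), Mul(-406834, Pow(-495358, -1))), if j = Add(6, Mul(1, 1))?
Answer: Rational(844889948891, 1028700546798) ≈ 0.82132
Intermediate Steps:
j = 7 (j = Add(6, 1) = 7)
Function('l')(k) = Add(-2, Mul(Rational(1, 6), Pow(k, 2))) (Function('l')(k) = Add(-2, Mul(Rational(1, 6), Mul(k, k))) = Add(-2, Mul(Rational(1, 6), Pow(k, 2))))
Function('U')(D, M) = Add(7, Mul(Rational(-1, 2), Pow(D, -1), Add(193, M))) (Function('U')(D, M) = Add(7, Mul(-1, Mul(Add(M, 193), Pow(Add(D, D), -1)))) = Add(7, Mul(-1, Mul(Add(193, M), Pow(Mul(2, D), -1)))) = Add(7, Mul(-1, Mul(Add(193, M), Mul(Rational(1, 2), Pow(D, -1))))) = Add(7, Mul(-1, Mul(Rational(1, 2), Pow(D, -1), Add(193, M)))) = Add(7, Mul(Rational(-1, 2), Pow(D, -1), Add(193, M))))
Add(Mul(Function('U')(Add(Function('l')(-15), Mul(-1, j)), 309), Pow(-72866, -1)), Mul(-406834, Pow(-495358, -1))) = Add(Mul(Mul(Rational(1, 2), Pow(Add(Add(-2, Mul(Rational(1, 6), Pow(-15, 2))), Mul(-1, 7)), -1), Add(-193, Mul(-1, 309), Mul(14, Add(Add(-2, Mul(Rational(1, 6), Pow(-15, 2))), Mul(-1, 7))))), Pow(-72866, -1)), Mul(-406834, Pow(-495358, -1))) = Add(Mul(Mul(Rational(1, 2), Pow(Add(Add(-2, Mul(Rational(1, 6), 225)), -7), -1), Add(-193, -309, Mul(14, Add(Add(-2, Mul(Rational(1, 6), 225)), -7)))), Rational(-1, 72866)), Mul(-406834, Rational(-1, 495358))) = Add(Mul(Mul(Rational(1, 2), Pow(Add(Add(-2, Rational(75, 2)), -7), -1), Add(-193, -309, Mul(14, Add(Add(-2, Rational(75, 2)), -7)))), Rational(-1, 72866)), Rational(203417, 247679)) = Add(Mul(Mul(Rational(1, 2), Pow(Add(Rational(71, 2), -7), -1), Add(-193, -309, Mul(14, Add(Rational(71, 2), -7)))), Rational(-1, 72866)), Rational(203417, 247679)) = Add(Mul(Mul(Rational(1, 2), Pow(Rational(57, 2), -1), Add(-193, -309, Mul(14, Rational(57, 2)))), Rational(-1, 72866)), Rational(203417, 247679)) = Add(Mul(Mul(Rational(1, 2), Rational(2, 57), Add(-193, -309, 399)), Rational(-1, 72866)), Rational(203417, 247679)) = Add(Mul(Mul(Rational(1, 2), Rational(2, 57), -103), Rational(-1, 72866)), Rational(203417, 247679)) = Add(Mul(Rational(-103, 57), Rational(-1, 72866)), Rational(203417, 247679)) = Add(Rational(103, 4153362), Rational(203417, 247679)) = Rational(844889948891, 1028700546798)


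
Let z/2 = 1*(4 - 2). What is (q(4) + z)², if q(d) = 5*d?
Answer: 576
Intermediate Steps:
z = 4 (z = 2*(1*(4 - 2)) = 2*(1*2) = 2*2 = 4)
(q(4) + z)² = (5*4 + 4)² = (20 + 4)² = 24² = 576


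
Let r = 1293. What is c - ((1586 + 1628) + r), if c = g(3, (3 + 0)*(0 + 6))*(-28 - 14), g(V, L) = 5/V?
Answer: -4577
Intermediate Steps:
c = -70 (c = (5/3)*(-28 - 14) = (5*(⅓))*(-42) = (5/3)*(-42) = -70)
c - ((1586 + 1628) + r) = -70 - ((1586 + 1628) + 1293) = -70 - (3214 + 1293) = -70 - 1*4507 = -70 - 4507 = -4577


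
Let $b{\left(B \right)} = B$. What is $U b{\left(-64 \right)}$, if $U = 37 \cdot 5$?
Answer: $-11840$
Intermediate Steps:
$U = 185$
$U b{\left(-64 \right)} = 185 \left(-64\right) = -11840$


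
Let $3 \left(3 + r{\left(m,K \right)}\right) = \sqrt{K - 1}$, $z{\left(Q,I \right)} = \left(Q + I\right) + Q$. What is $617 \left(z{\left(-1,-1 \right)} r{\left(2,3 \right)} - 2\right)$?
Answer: $4319 - 617 \sqrt{2} \approx 3446.4$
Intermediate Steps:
$z{\left(Q,I \right)} = I + 2 Q$ ($z{\left(Q,I \right)} = \left(I + Q\right) + Q = I + 2 Q$)
$r{\left(m,K \right)} = -3 + \frac{\sqrt{-1 + K}}{3}$ ($r{\left(m,K \right)} = -3 + \frac{\sqrt{K - 1}}{3} = -3 + \frac{\sqrt{-1 + K}}{3}$)
$617 \left(z{\left(-1,-1 \right)} r{\left(2,3 \right)} - 2\right) = 617 \left(\left(-1 + 2 \left(-1\right)\right) \left(-3 + \frac{\sqrt{-1 + 3}}{3}\right) - 2\right) = 617 \left(\left(-1 - 2\right) \left(-3 + \frac{\sqrt{2}}{3}\right) - 2\right) = 617 \left(- 3 \left(-3 + \frac{\sqrt{2}}{3}\right) - 2\right) = 617 \left(\left(9 - \sqrt{2}\right) - 2\right) = 617 \left(7 - \sqrt{2}\right) = 4319 - 617 \sqrt{2}$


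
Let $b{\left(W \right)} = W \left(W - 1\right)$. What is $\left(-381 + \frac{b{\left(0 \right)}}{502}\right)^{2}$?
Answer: $145161$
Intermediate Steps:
$b{\left(W \right)} = W \left(-1 + W\right)$
$\left(-381 + \frac{b{\left(0 \right)}}{502}\right)^{2} = \left(-381 + \frac{0 \left(-1 + 0\right)}{502}\right)^{2} = \left(-381 + 0 \left(-1\right) \frac{1}{502}\right)^{2} = \left(-381 + 0 \cdot \frac{1}{502}\right)^{2} = \left(-381 + 0\right)^{2} = \left(-381\right)^{2} = 145161$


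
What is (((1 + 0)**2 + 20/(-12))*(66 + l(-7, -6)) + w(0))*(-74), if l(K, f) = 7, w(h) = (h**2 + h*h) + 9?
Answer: 8806/3 ≈ 2935.3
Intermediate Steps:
w(h) = 9 + 2*h**2 (w(h) = (h**2 + h**2) + 9 = 2*h**2 + 9 = 9 + 2*h**2)
(((1 + 0)**2 + 20/(-12))*(66 + l(-7, -6)) + w(0))*(-74) = (((1 + 0)**2 + 20/(-12))*(66 + 7) + (9 + 2*0**2))*(-74) = ((1**2 + 20*(-1/12))*73 + (9 + 2*0))*(-74) = ((1 - 5/3)*73 + (9 + 0))*(-74) = (-2/3*73 + 9)*(-74) = (-146/3 + 9)*(-74) = -119/3*(-74) = 8806/3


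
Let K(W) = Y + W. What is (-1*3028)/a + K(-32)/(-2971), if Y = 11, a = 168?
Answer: -2248165/124782 ≈ -18.017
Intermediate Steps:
K(W) = 11 + W
(-1*3028)/a + K(-32)/(-2971) = -1*3028/168 + (11 - 32)/(-2971) = -3028*1/168 - 21*(-1/2971) = -757/42 + 21/2971 = -2248165/124782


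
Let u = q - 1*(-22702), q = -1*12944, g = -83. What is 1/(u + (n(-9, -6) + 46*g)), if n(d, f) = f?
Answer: 1/5934 ≈ 0.00016852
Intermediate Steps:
q = -12944
u = 9758 (u = -12944 - 1*(-22702) = -12944 + 22702 = 9758)
1/(u + (n(-9, -6) + 46*g)) = 1/(9758 + (-6 + 46*(-83))) = 1/(9758 + (-6 - 3818)) = 1/(9758 - 3824) = 1/5934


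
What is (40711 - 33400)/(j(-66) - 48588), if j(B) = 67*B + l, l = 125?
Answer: -7311/52885 ≈ -0.13824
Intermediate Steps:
j(B) = 125 + 67*B (j(B) = 67*B + 125 = 125 + 67*B)
(40711 - 33400)/(j(-66) - 48588) = (40711 - 33400)/((125 + 67*(-66)) - 48588) = 7311/((125 - 4422) - 48588) = 7311/(-4297 - 48588) = 7311/(-52885) = 7311*(-1/52885) = -7311/52885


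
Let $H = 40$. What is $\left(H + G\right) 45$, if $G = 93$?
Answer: $5985$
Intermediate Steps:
$\left(H + G\right) 45 = \left(40 + 93\right) 45 = 133 \cdot 45 = 5985$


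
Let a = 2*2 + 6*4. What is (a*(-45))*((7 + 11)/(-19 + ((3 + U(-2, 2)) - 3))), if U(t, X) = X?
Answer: 22680/17 ≈ 1334.1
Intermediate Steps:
a = 28 (a = 4 + 24 = 28)
(a*(-45))*((7 + 11)/(-19 + ((3 + U(-2, 2)) - 3))) = (28*(-45))*((7 + 11)/(-19 + ((3 + 2) - 3))) = -22680/(-19 + (5 - 3)) = -22680/(-19 + 2) = -22680/(-17) = -22680*(-1)/17 = -1260*(-18/17) = 22680/17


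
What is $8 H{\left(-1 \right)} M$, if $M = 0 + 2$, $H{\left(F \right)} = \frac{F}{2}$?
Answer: $-8$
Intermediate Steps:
$H{\left(F \right)} = \frac{F}{2}$ ($H{\left(F \right)} = F \frac{1}{2} = \frac{F}{2}$)
$M = 2$
$8 H{\left(-1 \right)} M = 8 \cdot \frac{1}{2} \left(-1\right) 2 = 8 \left(- \frac{1}{2}\right) 2 = \left(-4\right) 2 = -8$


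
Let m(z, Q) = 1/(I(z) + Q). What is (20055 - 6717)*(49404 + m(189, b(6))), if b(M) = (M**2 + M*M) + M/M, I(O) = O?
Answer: 86322528981/131 ≈ 6.5895e+8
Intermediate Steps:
b(M) = 1 + 2*M**2 (b(M) = (M**2 + M**2) + 1 = 2*M**2 + 1 = 1 + 2*M**2)
m(z, Q) = 1/(Q + z) (m(z, Q) = 1/(z + Q) = 1/(Q + z))
(20055 - 6717)*(49404 + m(189, b(6))) = (20055 - 6717)*(49404 + 1/((1 + 2*6**2) + 189)) = 13338*(49404 + 1/((1 + 2*36) + 189)) = 13338*(49404 + 1/((1 + 72) + 189)) = 13338*(49404 + 1/(73 + 189)) = 13338*(49404 + 1/262) = 13338*(12943849/262) = 86322528981/131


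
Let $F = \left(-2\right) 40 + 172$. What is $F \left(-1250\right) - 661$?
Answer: $-115661$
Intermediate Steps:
$F = 92$ ($F = -80 + 172 = 92$)
$F \left(-1250\right) - 661 = 92 \left(-1250\right) - 661 = -115000 - 661 = -115661$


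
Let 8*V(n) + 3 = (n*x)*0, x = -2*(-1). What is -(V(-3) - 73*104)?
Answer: 60739/8 ≈ 7592.4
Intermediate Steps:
x = 2
V(n) = -3/8 (V(n) = -3/8 + ((n*2)*0)/8 = -3/8 + ((2*n)*0)/8 = -3/8 + (⅛)*0 = -3/8 + 0 = -3/8)
-(V(-3) - 73*104) = -(-3/8 - 73*104) = -(-3/8 - 7592) = -1*(-60739/8) = 60739/8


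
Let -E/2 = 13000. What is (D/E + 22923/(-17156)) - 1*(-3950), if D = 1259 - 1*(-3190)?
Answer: 440312218739/111514000 ≈ 3948.5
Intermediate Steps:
D = 4449 (D = 1259 + 3190 = 4449)
E = -26000 (E = -2*13000 = -26000)
(D/E + 22923/(-17156)) - 1*(-3950) = (4449/(-26000) + 22923/(-17156)) - 1*(-3950) = (4449*(-1/26000) + 22923*(-1/17156)) + 3950 = (-4449/26000 - 22923/17156) + 3950 = -168081261/111514000 + 3950 = 440312218739/111514000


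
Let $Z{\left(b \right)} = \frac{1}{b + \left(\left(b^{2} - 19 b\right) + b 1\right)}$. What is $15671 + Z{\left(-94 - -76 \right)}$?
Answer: $\frac{9872731}{630} \approx 15671.0$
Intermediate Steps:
$Z{\left(b \right)} = \frac{1}{b^{2} - 17 b}$ ($Z{\left(b \right)} = \frac{1}{b + \left(\left(b^{2} - 19 b\right) + b\right)} = \frac{1}{b + \left(b^{2} - 18 b\right)} = \frac{1}{b^{2} - 17 b}$)
$15671 + Z{\left(-94 - -76 \right)} = 15671 + \frac{1}{\left(-94 - -76\right) \left(-17 - 18\right)} = 15671 + \frac{1}{\left(-94 + 76\right) \left(-17 + \left(-94 + 76\right)\right)} = 15671 + \frac{1}{\left(-18\right) \left(-17 - 18\right)} = 15671 - \frac{1}{18 \left(-35\right)} = 15671 - - \frac{1}{630} = 15671 + \frac{1}{630} = \frac{9872731}{630}$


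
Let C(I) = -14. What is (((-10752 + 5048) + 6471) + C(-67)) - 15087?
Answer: -14334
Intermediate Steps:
(((-10752 + 5048) + 6471) + C(-67)) - 15087 = (((-10752 + 5048) + 6471) - 14) - 15087 = ((-5704 + 6471) - 14) - 15087 = (767 - 14) - 15087 = 753 - 15087 = -14334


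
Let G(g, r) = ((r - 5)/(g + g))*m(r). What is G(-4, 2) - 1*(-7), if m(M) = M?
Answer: 31/4 ≈ 7.7500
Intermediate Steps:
G(g, r) = r*(-5 + r)/(2*g) (G(g, r) = ((r - 5)/(g + g))*r = ((-5 + r)/((2*g)))*r = ((-5 + r)*(1/(2*g)))*r = ((-5 + r)/(2*g))*r = r*(-5 + r)/(2*g))
G(-4, 2) - 1*(-7) = (½)*2*(-5 + 2)/(-4) - 1*(-7) = (½)*2*(-¼)*(-3) + 7 = ¾ + 7 = 31/4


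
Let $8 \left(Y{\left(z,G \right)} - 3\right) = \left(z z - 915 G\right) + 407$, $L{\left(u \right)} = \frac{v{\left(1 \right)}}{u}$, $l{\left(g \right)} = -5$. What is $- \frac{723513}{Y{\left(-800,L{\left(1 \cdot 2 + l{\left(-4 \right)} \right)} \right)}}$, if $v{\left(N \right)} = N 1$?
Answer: $- \frac{723513}{80092} \approx -9.0335$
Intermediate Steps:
$v{\left(N \right)} = N$
$L{\left(u \right)} = \frac{1}{u}$ ($L{\left(u \right)} = 1 \frac{1}{u} = \frac{1}{u}$)
$Y{\left(z,G \right)} = \frac{431}{8} - \frac{915 G}{8} + \frac{z^{2}}{8}$ ($Y{\left(z,G \right)} = 3 + \frac{\left(z z - 915 G\right) + 407}{8} = 3 + \frac{\left(z^{2} - 915 G\right) + 407}{8} = 3 + \frac{407 + z^{2} - 915 G}{8} = 3 + \left(\frac{407}{8} - \frac{915 G}{8} + \frac{z^{2}}{8}\right) = \frac{431}{8} - \frac{915 G}{8} + \frac{z^{2}}{8}$)
$- \frac{723513}{Y{\left(-800,L{\left(1 \cdot 2 + l{\left(-4 \right)} \right)} \right)}} = - \frac{723513}{\frac{431}{8} - \frac{915}{8 \left(1 \cdot 2 - 5\right)} + \frac{\left(-800\right)^{2}}{8}} = - \frac{723513}{\frac{431}{8} - \frac{915}{8 \left(2 - 5\right)} + \frac{1}{8} \cdot 640000} = - \frac{723513}{\frac{431}{8} - \frac{915}{8 \left(-3\right)} + 80000} = - \frac{723513}{\frac{431}{8} - - \frac{305}{8} + 80000} = - \frac{723513}{\frac{431}{8} + \frac{305}{8} + 80000} = - \frac{723513}{80092}$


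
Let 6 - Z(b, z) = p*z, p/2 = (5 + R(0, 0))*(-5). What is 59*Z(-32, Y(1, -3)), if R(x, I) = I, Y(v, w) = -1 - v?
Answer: -5546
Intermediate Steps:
p = -50 (p = 2*((5 + 0)*(-5)) = 2*(5*(-5)) = 2*(-25) = -50)
Z(b, z) = 6 + 50*z (Z(b, z) = 6 - (-50)*z = 6 + 50*z)
59*Z(-32, Y(1, -3)) = 59*(6 + 50*(-1 - 1*1)) = 59*(6 + 50*(-1 - 1)) = 59*(6 + 50*(-2)) = 59*(6 - 100) = 59*(-94) = -5546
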